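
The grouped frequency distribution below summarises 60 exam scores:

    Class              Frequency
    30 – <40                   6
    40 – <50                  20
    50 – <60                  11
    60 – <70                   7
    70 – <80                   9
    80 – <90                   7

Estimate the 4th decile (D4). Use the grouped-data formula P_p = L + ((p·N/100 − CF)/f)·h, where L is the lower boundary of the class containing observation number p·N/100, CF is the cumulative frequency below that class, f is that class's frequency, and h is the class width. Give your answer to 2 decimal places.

49.00

N = 60; target position k = 40/100 · 60 = 24.
Cumulative frequencies: 6, 26, 37, 44, 53, 60.
Observation 24 falls in the class 40 – <50.
L = 40, CF = 6, f = 20, h = 10.
P40 = 40 + ((24 − 6)/20)·10 = 40 + 9 = 49.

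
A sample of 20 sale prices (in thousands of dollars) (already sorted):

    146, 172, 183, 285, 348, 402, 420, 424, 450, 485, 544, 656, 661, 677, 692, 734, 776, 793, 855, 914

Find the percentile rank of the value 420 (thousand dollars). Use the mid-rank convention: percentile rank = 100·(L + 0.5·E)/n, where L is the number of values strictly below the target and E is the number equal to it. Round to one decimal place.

Count below 420: L = 6; count equal: E = 1; n = 20.
Percentile rank = 100·(6 + 0.5·1)/20 = 100·6.5/20 = 32.5.

32.5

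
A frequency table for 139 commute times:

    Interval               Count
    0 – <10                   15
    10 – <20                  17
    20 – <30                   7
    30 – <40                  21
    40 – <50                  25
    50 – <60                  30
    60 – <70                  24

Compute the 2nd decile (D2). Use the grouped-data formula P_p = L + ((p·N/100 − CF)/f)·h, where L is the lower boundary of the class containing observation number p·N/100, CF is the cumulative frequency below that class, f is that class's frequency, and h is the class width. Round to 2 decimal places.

N = 139; target position k = 20/100 · 139 = 27.8.
Cumulative frequencies: 15, 32, 39, 60, 85, 115, 139.
Observation 27.8 falls in the class 10 – <20.
L = 10, CF = 15, f = 17, h = 10.
P20 = 10 + ((27.8 − 15)/17)·10 = 10 + 7.52941 = 17.5294.

17.53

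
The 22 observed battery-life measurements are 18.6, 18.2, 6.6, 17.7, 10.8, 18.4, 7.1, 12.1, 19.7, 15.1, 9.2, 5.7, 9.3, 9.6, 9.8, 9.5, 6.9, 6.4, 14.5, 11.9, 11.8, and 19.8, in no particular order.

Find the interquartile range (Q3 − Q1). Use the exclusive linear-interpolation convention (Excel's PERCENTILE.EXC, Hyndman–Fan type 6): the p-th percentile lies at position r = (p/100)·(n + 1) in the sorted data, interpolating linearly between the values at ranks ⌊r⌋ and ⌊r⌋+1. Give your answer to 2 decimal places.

9.15

Sorted: 5.7, 6.4, 6.6, 6.9, 7.1, 9.2, 9.3, 9.5, 9.6, 9.8, 10.8, 11.8, 11.9, 12.1, 14.5, 15.1, 17.7, 18.2, 18.4, 18.6, 19.7, 19.8.
n = 22.
P25: r = 5.75; ranks 5–6 are 7.1, 9.2; interpolating gives 8.675.
P75: r = 17.25; ranks 17–18 are 17.7, 18.2; interpolating gives 17.825.
Difference: 17.825 − 8.675 = 9.15.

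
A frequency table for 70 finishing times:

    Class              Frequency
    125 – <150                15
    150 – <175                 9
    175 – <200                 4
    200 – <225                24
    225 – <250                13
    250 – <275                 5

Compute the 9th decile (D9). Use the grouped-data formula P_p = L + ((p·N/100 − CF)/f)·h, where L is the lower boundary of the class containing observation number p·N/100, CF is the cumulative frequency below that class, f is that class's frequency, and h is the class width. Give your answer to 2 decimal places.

246.15

N = 70; target position k = 90/100 · 70 = 63.
Cumulative frequencies: 15, 24, 28, 52, 65, 70.
Observation 63 falls in the class 225 – <250.
L = 225, CF = 52, f = 13, h = 25.
P90 = 225 + ((63 − 52)/13)·25 = 225 + 21.1538 = 246.154.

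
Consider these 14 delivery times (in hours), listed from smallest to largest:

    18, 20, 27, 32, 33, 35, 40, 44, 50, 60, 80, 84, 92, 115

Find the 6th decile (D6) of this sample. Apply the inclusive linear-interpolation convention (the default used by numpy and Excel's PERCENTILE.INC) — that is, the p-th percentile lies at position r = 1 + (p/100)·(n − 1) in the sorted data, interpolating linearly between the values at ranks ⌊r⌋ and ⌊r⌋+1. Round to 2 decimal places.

n = 14.
r = 1 + (60/100)·(14 − 1) = 1 + 7.8 = 8.8.
Rank 8 is 44 and rank 9 is 50.
Interpolate: 44 + 0.8·(50 − 44) = 44 + 0.8·6 = 48.8.

48.80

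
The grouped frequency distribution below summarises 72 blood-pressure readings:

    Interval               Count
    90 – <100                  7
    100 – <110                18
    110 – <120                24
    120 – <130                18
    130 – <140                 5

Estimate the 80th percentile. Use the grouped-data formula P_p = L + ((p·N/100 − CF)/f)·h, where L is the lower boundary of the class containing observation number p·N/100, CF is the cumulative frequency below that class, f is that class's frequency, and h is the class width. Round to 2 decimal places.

124.78

N = 72; target position k = 80/100 · 72 = 57.6.
Cumulative frequencies: 7, 25, 49, 67, 72.
Observation 57.6 falls in the class 120 – <130.
L = 120, CF = 49, f = 18, h = 10.
P80 = 120 + ((57.6 − 49)/18)·10 = 120 + 4.77778 = 124.778.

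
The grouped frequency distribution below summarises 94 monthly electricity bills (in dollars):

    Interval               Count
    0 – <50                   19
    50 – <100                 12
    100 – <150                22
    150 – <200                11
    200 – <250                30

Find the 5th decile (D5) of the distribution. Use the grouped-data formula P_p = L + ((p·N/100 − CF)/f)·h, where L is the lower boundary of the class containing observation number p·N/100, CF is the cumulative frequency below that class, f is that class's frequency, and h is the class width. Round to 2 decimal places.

N = 94; target position k = 50/100 · 94 = 47.
Cumulative frequencies: 19, 31, 53, 64, 94.
Observation 47 falls in the class 100 – <150.
L = 100, CF = 31, f = 22, h = 50.
P50 = 100 + ((47 − 31)/22)·50 = 100 + 36.3636 = 136.364.

136.36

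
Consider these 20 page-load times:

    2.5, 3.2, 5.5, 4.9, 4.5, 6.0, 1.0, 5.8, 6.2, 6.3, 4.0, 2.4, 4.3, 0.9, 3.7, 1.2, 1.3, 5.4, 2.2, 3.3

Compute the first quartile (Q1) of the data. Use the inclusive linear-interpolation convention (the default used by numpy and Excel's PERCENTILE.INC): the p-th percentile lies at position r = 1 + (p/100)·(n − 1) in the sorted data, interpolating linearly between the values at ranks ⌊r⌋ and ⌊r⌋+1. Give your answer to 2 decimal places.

2.35

Sorted: 0.9, 1.0, 1.2, 1.3, 2.2, 2.4, 2.5, 3.2, 3.3, 3.7, 4.0, 4.3, 4.5, 4.9, 5.4, 5.5, 5.8, 6.0, 6.2, 6.3.
n = 20.
r = 1 + (25/100)·(20 − 1) = 1 + 4.75 = 5.75.
Rank 5 is 2.2 and rank 6 is 2.4.
Interpolate: 2.2 + 0.75·(2.4 − 2.2) = 2.2 + 0.75·0.2 = 2.35.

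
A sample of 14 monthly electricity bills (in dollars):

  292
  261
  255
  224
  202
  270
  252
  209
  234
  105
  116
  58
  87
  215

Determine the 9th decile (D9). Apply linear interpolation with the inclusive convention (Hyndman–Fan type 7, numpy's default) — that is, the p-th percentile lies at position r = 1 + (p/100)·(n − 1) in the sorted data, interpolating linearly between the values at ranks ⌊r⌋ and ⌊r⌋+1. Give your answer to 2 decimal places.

267.30

Sorted: 58, 87, 105, 116, 202, 209, 215, 224, 234, 252, 255, 261, 270, 292.
n = 14.
r = 1 + (90/100)·(14 − 1) = 1 + 11.7 = 12.7.
Rank 12 is 261 and rank 13 is 270.
Interpolate: 261 + 0.7·(270 − 261) = 261 + 0.7·9 = 267.3.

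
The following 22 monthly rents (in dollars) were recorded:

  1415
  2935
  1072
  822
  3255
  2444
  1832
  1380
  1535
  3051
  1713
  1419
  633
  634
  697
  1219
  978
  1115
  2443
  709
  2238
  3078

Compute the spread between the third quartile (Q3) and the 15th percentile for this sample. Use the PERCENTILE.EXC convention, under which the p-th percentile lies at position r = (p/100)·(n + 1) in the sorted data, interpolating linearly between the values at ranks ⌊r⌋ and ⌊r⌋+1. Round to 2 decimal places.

1740.85

Sorted: 633, 634, 697, 709, 822, 978, 1072, 1115, 1219, 1380, 1415, 1419, 1535, 1713, 1832, 2238, 2443, 2444, 2935, 3051, 3078, 3255.
n = 22.
P15: r = 3.45; ranks 3–4 are 697, 709; interpolating gives 702.4.
P75: r = 17.25; ranks 17–18 are 2443, 2444; interpolating gives 2443.25.
Difference: 2443.25 − 702.4 = 1740.85.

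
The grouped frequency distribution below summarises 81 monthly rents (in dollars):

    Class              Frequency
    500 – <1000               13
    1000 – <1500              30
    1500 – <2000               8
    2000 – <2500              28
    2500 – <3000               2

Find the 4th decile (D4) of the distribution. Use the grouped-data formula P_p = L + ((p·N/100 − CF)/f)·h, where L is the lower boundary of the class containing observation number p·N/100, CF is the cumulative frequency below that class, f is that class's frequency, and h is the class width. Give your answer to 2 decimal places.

N = 81; target position k = 40/100 · 81 = 32.4.
Cumulative frequencies: 13, 43, 51, 79, 81.
Observation 32.4 falls in the class 1000 – <1500.
L = 1000, CF = 13, f = 30, h = 500.
P40 = 1000 + ((32.4 − 13)/30)·500 = 1000 + 323.333 = 1323.33.

1323.33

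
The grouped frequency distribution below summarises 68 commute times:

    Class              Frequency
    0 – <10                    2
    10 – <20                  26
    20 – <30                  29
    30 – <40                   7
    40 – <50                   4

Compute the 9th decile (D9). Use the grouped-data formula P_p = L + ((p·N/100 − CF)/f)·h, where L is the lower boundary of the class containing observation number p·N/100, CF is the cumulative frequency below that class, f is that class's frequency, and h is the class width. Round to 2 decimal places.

N = 68; target position k = 90/100 · 68 = 61.2.
Cumulative frequencies: 2, 28, 57, 64, 68.
Observation 61.2 falls in the class 30 – <40.
L = 30, CF = 57, f = 7, h = 10.
P90 = 30 + ((61.2 − 57)/7)·10 = 30 + 6 = 36.

36.00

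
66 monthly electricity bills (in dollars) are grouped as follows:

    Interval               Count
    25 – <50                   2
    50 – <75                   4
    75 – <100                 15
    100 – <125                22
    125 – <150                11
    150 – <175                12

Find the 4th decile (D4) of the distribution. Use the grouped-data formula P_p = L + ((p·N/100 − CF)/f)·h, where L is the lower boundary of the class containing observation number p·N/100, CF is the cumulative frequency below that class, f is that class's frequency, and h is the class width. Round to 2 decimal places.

N = 66; target position k = 40/100 · 66 = 26.4.
Cumulative frequencies: 2, 6, 21, 43, 54, 66.
Observation 26.4 falls in the class 100 – <125.
L = 100, CF = 21, f = 22, h = 25.
P40 = 100 + ((26.4 − 21)/22)·25 = 100 + 6.13636 = 106.136.

106.14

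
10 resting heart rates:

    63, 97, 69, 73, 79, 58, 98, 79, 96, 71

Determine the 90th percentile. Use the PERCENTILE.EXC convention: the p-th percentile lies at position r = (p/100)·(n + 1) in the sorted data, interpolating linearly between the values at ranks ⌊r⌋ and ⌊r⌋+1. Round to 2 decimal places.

97.90

Sorted: 58, 63, 69, 71, 73, 79, 79, 96, 97, 98.
n = 10.
r = (90/100)·(10 + 1) = 9.9.
Rank 9 is 97 and rank 10 is 98.
Interpolate: 97 + 0.9·(98 − 97) = 97 + 0.9·1 = 97.9.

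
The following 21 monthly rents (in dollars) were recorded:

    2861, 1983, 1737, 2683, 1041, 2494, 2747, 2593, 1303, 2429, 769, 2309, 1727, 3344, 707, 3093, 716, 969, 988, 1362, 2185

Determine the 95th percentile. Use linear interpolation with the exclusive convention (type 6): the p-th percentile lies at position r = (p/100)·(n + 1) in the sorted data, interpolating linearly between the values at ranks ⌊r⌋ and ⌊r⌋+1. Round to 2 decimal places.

Sorted: 707, 716, 769, 969, 988, 1041, 1303, 1362, 1727, 1737, 1983, 2185, 2309, 2429, 2494, 2593, 2683, 2747, 2861, 3093, 3344.
n = 21.
r = (95/100)·(21 + 1) = 20.9.
Rank 20 is 3093 and rank 21 is 3344.
Interpolate: 3093 + 0.9·(3344 − 3093) = 3093 + 0.9·251 = 3318.9.

3318.90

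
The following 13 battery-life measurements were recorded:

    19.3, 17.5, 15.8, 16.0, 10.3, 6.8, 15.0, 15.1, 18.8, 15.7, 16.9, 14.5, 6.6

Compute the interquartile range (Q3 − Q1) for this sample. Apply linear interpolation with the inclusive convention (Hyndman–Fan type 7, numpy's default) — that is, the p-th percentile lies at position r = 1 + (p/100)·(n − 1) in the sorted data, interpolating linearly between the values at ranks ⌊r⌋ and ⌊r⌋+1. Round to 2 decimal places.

Sorted: 6.6, 6.8, 10.3, 14.5, 15.0, 15.1, 15.7, 15.8, 16.0, 16.9, 17.5, 18.8, 19.3.
n = 13.
P25: r = 4 (integer) → 14.5.
P75: r = 10 (integer) → 16.9.
Difference: 16.9 − 14.5 = 2.4.

2.40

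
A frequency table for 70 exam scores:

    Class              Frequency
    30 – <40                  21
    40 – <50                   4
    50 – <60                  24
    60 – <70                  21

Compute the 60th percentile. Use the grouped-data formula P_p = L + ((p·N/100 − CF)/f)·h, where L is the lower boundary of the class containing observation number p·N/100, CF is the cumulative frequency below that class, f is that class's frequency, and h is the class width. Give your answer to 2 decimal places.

57.08

N = 70; target position k = 60/100 · 70 = 42.
Cumulative frequencies: 21, 25, 49, 70.
Observation 42 falls in the class 50 – <60.
L = 50, CF = 25, f = 24, h = 10.
P60 = 50 + ((42 − 25)/24)·10 = 50 + 7.08333 = 57.0833.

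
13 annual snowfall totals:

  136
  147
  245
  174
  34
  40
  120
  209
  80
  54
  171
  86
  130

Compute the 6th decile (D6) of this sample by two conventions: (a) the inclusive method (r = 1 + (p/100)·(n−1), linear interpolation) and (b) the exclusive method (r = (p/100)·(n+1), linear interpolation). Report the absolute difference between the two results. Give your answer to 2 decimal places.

Sorted: 34, 40, 54, 80, 86, 120, 130, 136, 147, 171, 174, 209, 245.
n = 13.
(a) r = 8.2; between ranks 8 (136) and 9 (147): 138.2.
(b) r = 8.4; between ranks 8 (136) and 9 (147): 140.4.
|138.2 − 140.4| = 2.2.

2.20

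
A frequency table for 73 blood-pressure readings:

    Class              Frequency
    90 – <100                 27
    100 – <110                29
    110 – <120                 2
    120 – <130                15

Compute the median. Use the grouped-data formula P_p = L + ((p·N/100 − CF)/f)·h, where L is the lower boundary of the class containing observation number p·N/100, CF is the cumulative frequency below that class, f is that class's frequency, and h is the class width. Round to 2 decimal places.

103.28

N = 73; target position k = 50/100 · 73 = 36.5.
Cumulative frequencies: 27, 56, 58, 73.
Observation 36.5 falls in the class 100 – <110.
L = 100, CF = 27, f = 29, h = 10.
P50 = 100 + ((36.5 − 27)/29)·10 = 100 + 3.27586 = 103.276.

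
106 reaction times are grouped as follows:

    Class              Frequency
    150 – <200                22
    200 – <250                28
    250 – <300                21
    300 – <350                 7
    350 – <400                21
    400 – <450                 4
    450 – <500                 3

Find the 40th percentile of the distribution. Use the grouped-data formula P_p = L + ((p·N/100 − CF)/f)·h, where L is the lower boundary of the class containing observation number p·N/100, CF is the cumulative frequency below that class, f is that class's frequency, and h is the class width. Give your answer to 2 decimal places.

236.43

N = 106; target position k = 40/100 · 106 = 42.4.
Cumulative frequencies: 22, 50, 71, 78, 99, 103, 106.
Observation 42.4 falls in the class 200 – <250.
L = 200, CF = 22, f = 28, h = 50.
P40 = 200 + ((42.4 − 22)/28)·50 = 200 + 36.4286 = 236.429.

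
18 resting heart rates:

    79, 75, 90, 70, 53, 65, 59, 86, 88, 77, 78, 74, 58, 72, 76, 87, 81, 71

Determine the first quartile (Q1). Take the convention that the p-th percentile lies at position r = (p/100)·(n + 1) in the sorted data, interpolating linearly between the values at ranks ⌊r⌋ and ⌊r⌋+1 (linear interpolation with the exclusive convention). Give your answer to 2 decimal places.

Sorted: 53, 58, 59, 65, 70, 71, 72, 74, 75, 76, 77, 78, 79, 81, 86, 87, 88, 90.
n = 18.
r = (25/100)·(18 + 1) = 4.75.
Rank 4 is 65 and rank 5 is 70.
Interpolate: 65 + 0.75·(70 − 65) = 65 + 0.75·5 = 68.75.

68.75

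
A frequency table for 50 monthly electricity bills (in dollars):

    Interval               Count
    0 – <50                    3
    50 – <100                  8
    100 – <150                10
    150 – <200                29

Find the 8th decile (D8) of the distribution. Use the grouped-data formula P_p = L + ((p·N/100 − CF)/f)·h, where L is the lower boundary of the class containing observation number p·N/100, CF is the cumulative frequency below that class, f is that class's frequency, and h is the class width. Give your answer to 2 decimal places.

182.76

N = 50; target position k = 80/100 · 50 = 40.
Cumulative frequencies: 3, 11, 21, 50.
Observation 40 falls in the class 150 – <200.
L = 150, CF = 21, f = 29, h = 50.
P80 = 150 + ((40 − 21)/29)·50 = 150 + 32.7586 = 182.759.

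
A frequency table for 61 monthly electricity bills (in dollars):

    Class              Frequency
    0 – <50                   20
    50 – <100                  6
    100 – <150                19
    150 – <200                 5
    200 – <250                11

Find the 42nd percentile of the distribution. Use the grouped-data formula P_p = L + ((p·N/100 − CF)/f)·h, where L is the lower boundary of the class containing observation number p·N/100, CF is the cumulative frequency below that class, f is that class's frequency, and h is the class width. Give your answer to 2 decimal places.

N = 61; target position k = 42/100 · 61 = 25.62.
Cumulative frequencies: 20, 26, 45, 50, 61.
Observation 25.62 falls in the class 50 – <100.
L = 50, CF = 20, f = 6, h = 50.
P42 = 50 + ((25.62 − 20)/6)·50 = 50 + 46.8333 = 96.8333.

96.83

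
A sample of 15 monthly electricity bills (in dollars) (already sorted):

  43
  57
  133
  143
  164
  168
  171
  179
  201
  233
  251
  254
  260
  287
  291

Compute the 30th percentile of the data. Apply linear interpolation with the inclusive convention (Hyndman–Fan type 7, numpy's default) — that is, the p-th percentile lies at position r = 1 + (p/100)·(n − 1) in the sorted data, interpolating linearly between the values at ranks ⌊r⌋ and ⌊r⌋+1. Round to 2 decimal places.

n = 15.
r = 1 + (30/100)·(15 − 1) = 1 + 4.2 = 5.2.
Rank 5 is 164 and rank 6 is 168.
Interpolate: 164 + 0.2·(168 − 164) = 164 + 0.2·4 = 164.8.

164.80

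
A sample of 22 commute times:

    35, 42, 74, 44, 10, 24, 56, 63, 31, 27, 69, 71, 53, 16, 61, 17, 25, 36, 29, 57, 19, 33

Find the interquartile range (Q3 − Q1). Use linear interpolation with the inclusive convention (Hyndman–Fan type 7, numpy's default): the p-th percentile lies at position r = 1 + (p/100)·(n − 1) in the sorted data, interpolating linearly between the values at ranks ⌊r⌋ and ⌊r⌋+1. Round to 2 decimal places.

31.25

Sorted: 10, 16, 17, 19, 24, 25, 27, 29, 31, 33, 35, 36, 42, 44, 53, 56, 57, 61, 63, 69, 71, 74.
n = 22.
P25: r = 6.25; ranks 6–7 are 25, 27; interpolating gives 25.5.
P75: r = 16.75; ranks 16–17 are 56, 57; interpolating gives 56.75.
Difference: 56.75 − 25.5 = 31.25.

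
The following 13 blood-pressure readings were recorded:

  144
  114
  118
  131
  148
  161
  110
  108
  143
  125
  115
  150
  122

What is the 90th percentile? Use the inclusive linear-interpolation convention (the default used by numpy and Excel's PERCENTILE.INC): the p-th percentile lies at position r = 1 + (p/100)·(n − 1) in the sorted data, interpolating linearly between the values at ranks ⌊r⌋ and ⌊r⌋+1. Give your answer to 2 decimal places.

Sorted: 108, 110, 114, 115, 118, 122, 125, 131, 143, 144, 148, 150, 161.
n = 13.
r = 1 + (90/100)·(13 − 1) = 1 + 10.8 = 11.8.
Rank 11 is 148 and rank 12 is 150.
Interpolate: 148 + 0.8·(150 − 148) = 148 + 0.8·2 = 149.6.

149.60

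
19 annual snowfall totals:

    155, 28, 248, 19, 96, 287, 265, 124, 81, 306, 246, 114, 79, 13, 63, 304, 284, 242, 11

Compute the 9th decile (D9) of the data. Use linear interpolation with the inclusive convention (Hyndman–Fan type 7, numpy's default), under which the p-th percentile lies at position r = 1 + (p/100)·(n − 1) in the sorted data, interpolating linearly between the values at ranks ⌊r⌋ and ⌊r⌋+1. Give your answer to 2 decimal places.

290.40

Sorted: 11, 13, 19, 28, 63, 79, 81, 96, 114, 124, 155, 242, 246, 248, 265, 284, 287, 304, 306.
n = 19.
r = 1 + (90/100)·(19 − 1) = 1 + 16.2 = 17.2.
Rank 17 is 287 and rank 18 is 304.
Interpolate: 287 + 0.2·(304 − 287) = 287 + 0.2·17 = 290.4.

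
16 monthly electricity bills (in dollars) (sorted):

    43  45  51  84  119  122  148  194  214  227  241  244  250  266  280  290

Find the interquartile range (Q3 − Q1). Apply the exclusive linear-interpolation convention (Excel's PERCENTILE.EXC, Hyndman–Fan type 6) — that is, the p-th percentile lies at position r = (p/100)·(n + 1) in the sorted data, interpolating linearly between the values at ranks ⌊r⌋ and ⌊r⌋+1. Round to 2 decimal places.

155.75

n = 16.
P25: r = 4.25; ranks 4–5 are 84, 119; interpolating gives 92.75.
P75: r = 12.75; ranks 12–13 are 244, 250; interpolating gives 248.5.
Difference: 248.5 − 92.75 = 155.75.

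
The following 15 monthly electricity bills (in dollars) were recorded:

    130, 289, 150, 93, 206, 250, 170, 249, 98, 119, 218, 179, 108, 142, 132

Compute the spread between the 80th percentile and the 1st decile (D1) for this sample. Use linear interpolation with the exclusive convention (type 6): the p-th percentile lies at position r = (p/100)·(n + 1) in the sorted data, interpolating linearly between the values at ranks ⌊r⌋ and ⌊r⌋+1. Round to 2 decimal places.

Sorted: 93, 98, 108, 119, 130, 132, 142, 150, 170, 179, 206, 218, 249, 250, 289.
n = 15.
P10: r = 1.6; ranks 1–2 are 93, 98; interpolating gives 96.
P80: r = 12.8; ranks 12–13 are 218, 249; interpolating gives 242.8.
Difference: 242.8 − 96 = 146.8.

146.80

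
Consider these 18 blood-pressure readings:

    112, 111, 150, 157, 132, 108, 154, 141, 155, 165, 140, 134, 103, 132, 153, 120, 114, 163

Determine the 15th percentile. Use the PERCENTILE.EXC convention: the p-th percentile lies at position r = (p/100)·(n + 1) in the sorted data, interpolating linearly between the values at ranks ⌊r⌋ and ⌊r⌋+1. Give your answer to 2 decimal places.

110.55

Sorted: 103, 108, 111, 112, 114, 120, 132, 132, 134, 140, 141, 150, 153, 154, 155, 157, 163, 165.
n = 18.
r = (15/100)·(18 + 1) = 2.85.
Rank 2 is 108 and rank 3 is 111.
Interpolate: 108 + 0.85·(111 − 108) = 108 + 0.85·3 = 110.55.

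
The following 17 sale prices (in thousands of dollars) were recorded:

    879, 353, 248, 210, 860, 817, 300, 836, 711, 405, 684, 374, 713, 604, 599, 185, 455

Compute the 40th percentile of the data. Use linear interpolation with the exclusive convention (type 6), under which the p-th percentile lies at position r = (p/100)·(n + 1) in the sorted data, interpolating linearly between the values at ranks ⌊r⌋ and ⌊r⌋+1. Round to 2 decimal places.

Sorted: 185, 210, 248, 300, 353, 374, 405, 455, 599, 604, 684, 711, 713, 817, 836, 860, 879.
n = 17.
r = (40/100)·(17 + 1) = 7.2.
Rank 7 is 405 and rank 8 is 455.
Interpolate: 405 + 0.2·(455 − 405) = 405 + 0.2·50 = 415.

415.00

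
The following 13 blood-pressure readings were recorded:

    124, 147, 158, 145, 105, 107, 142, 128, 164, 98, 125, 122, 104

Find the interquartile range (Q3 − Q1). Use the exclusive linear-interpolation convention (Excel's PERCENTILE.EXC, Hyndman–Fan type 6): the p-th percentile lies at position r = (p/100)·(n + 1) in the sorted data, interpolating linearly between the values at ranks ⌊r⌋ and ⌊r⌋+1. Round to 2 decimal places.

40.00

Sorted: 98, 104, 105, 107, 122, 124, 125, 128, 142, 145, 147, 158, 164.
n = 13.
P25: r = 3.5; ranks 3–4 are 105, 107; interpolating gives 106.
P75: r = 10.5; ranks 10–11 are 145, 147; interpolating gives 146.
Difference: 146 − 106 = 40.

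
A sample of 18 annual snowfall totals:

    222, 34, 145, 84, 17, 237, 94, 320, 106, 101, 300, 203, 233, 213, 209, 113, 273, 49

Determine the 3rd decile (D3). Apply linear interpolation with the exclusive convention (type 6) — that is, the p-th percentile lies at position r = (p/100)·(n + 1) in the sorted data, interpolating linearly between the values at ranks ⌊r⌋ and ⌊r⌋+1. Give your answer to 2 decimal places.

98.90

Sorted: 17, 34, 49, 84, 94, 101, 106, 113, 145, 203, 209, 213, 222, 233, 237, 273, 300, 320.
n = 18.
r = (30/100)·(18 + 1) = 5.7.
Rank 5 is 94 and rank 6 is 101.
Interpolate: 94 + 0.7·(101 − 94) = 94 + 0.7·7 = 98.9.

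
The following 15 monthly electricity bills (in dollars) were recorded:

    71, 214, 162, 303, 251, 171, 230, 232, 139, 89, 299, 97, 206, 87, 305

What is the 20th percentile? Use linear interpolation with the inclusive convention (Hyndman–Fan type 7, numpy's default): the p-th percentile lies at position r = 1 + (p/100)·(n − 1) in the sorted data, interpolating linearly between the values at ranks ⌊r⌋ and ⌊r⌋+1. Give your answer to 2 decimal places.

Sorted: 71, 87, 89, 97, 139, 162, 171, 206, 214, 230, 232, 251, 299, 303, 305.
n = 15.
r = 1 + (20/100)·(15 − 1) = 1 + 2.8 = 3.8.
Rank 3 is 89 and rank 4 is 97.
Interpolate: 89 + 0.8·(97 − 89) = 89 + 0.8·8 = 95.4.

95.40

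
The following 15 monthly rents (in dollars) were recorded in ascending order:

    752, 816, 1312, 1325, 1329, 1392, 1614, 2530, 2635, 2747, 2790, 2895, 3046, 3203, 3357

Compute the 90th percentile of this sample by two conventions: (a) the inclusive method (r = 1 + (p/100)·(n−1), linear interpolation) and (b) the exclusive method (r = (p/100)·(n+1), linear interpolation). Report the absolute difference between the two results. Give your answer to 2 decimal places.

124.40

n = 15.
(a) r = 13.6; between ranks 13 (3046) and 14 (3203): 3140.2.
(b) r = 14.4; between ranks 14 (3203) and 15 (3357): 3264.6.
|3140.2 − 3264.6| = 124.4.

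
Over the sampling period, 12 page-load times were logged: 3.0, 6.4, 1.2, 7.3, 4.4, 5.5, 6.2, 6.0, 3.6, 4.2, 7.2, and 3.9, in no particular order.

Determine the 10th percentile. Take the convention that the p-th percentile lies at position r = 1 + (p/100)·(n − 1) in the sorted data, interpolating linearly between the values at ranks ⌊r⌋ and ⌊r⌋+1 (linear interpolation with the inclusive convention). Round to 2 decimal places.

Sorted: 1.2, 3.0, 3.6, 3.9, 4.2, 4.4, 5.5, 6.0, 6.2, 6.4, 7.2, 7.3.
n = 12.
r = 1 + (10/100)·(12 − 1) = 1 + 1.1 = 2.1.
Rank 2 is 3.0 and rank 3 is 3.6.
Interpolate: 3.0 + 0.1·(3.6 − 3.0) = 3.0 + 0.1·0.6 = 3.06.

3.06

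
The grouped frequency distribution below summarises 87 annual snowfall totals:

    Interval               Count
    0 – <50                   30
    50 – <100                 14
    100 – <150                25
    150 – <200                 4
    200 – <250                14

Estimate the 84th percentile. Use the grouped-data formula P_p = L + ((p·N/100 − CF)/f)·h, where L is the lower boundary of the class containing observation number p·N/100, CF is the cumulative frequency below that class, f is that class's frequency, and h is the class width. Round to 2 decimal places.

N = 87; target position k = 84/100 · 87 = 73.08.
Cumulative frequencies: 30, 44, 69, 73, 87.
Observation 73.08 falls in the class 200 – <250.
L = 200, CF = 73, f = 14, h = 50.
P84 = 200 + ((73.08 − 73)/14)·50 = 200 + 0.285714 = 200.286.

200.29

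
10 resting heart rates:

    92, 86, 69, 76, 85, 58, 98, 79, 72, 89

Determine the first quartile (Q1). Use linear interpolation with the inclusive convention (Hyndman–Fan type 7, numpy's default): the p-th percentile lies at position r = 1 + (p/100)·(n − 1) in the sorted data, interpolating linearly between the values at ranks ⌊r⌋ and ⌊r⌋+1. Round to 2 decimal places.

Sorted: 58, 69, 72, 76, 79, 85, 86, 89, 92, 98.
n = 10.
r = 1 + (25/100)·(10 − 1) = 1 + 2.25 = 3.25.
Rank 3 is 72 and rank 4 is 76.
Interpolate: 72 + 0.25·(76 − 72) = 72 + 0.25·4 = 73.

73.00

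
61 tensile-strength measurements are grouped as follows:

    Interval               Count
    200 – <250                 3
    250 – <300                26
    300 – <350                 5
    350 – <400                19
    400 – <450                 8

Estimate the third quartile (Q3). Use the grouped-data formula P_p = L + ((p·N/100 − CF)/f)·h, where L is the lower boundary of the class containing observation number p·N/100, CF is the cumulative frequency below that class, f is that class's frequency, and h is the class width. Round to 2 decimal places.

N = 61; target position k = 75/100 · 61 = 45.75.
Cumulative frequencies: 3, 29, 34, 53, 61.
Observation 45.75 falls in the class 350 – <400.
L = 350, CF = 34, f = 19, h = 50.
P75 = 350 + ((45.75 − 34)/19)·50 = 350 + 30.9211 = 380.921.

380.92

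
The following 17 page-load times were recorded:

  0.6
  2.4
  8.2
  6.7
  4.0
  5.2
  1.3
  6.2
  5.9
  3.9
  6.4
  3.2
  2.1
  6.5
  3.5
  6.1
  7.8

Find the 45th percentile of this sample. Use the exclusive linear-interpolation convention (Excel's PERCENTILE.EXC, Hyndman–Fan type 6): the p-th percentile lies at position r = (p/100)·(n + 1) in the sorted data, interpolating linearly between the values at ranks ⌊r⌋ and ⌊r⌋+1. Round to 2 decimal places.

Sorted: 0.6, 1.3, 2.1, 2.4, 3.2, 3.5, 3.9, 4.0, 5.2, 5.9, 6.1, 6.2, 6.4, 6.5, 6.7, 7.8, 8.2.
n = 17.
r = (45/100)·(17 + 1) = 8.1.
Rank 8 is 4.0 and rank 9 is 5.2.
Interpolate: 4.0 + 0.1·(5.2 − 4.0) = 4.0 + 0.1·1.2 = 4.12.

4.12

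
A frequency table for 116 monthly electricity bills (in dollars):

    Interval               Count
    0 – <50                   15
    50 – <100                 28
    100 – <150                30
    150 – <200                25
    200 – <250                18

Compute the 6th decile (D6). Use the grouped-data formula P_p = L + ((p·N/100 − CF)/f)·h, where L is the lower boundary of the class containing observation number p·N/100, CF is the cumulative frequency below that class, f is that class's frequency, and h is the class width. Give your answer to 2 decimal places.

144.33

N = 116; target position k = 60/100 · 116 = 69.6.
Cumulative frequencies: 15, 43, 73, 98, 116.
Observation 69.6 falls in the class 100 – <150.
L = 100, CF = 43, f = 30, h = 50.
P60 = 100 + ((69.6 − 43)/30)·50 = 100 + 44.3333 = 144.333.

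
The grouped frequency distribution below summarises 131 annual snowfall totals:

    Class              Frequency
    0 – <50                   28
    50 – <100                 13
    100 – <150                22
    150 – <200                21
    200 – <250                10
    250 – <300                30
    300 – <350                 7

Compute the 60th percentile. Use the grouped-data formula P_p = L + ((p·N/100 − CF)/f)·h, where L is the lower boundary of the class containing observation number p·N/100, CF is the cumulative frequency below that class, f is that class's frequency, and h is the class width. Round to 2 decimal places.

187.14

N = 131; target position k = 60/100 · 131 = 78.6.
Cumulative frequencies: 28, 41, 63, 84, 94, 124, 131.
Observation 78.6 falls in the class 150 – <200.
L = 150, CF = 63, f = 21, h = 50.
P60 = 150 + ((78.6 − 63)/21)·50 = 150 + 37.1429 = 187.143.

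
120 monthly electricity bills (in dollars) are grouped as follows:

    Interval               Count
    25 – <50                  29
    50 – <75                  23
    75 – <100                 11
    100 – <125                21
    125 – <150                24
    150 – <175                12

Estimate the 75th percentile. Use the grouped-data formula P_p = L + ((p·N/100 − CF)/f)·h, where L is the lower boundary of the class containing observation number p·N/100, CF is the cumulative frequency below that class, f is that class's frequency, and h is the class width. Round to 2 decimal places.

N = 120; target position k = 75/100 · 120 = 90.
Cumulative frequencies: 29, 52, 63, 84, 108, 120.
Observation 90 falls in the class 125 – <150.
L = 125, CF = 84, f = 24, h = 25.
P75 = 125 + ((90 − 84)/24)·25 = 125 + 6.25 = 131.25.

131.25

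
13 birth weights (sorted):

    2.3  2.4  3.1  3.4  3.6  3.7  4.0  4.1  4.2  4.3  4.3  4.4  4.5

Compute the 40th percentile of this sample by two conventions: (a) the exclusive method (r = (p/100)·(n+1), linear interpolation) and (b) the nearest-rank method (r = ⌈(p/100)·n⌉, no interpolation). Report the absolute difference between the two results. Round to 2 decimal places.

0.04

n = 13.
(a) r = 5.6; between ranks 5 (3.6) and 6 (3.7): 3.66.
(b) the nearest-rank method: rank 6 → 3.7.
|3.66 − 3.7| = 0.04.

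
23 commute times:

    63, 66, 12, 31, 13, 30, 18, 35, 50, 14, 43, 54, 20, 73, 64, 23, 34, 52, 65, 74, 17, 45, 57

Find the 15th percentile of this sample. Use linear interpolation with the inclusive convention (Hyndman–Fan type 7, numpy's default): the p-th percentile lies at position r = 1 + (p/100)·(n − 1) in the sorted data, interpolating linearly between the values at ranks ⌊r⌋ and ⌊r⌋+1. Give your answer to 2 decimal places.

17.30

Sorted: 12, 13, 14, 17, 18, 20, 23, 30, 31, 34, 35, 43, 45, 50, 52, 54, 57, 63, 64, 65, 66, 73, 74.
n = 23.
r = 1 + (15/100)·(23 − 1) = 1 + 3.3 = 4.3.
Rank 4 is 17 and rank 5 is 18.
Interpolate: 17 + 0.3·(18 − 17) = 17 + 0.3·1 = 17.3.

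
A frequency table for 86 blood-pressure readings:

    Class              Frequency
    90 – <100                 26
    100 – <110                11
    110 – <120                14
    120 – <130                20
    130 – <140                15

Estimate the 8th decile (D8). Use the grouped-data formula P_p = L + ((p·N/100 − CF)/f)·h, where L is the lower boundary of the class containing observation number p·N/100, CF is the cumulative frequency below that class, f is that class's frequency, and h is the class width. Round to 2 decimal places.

N = 86; target position k = 80/100 · 86 = 68.8.
Cumulative frequencies: 26, 37, 51, 71, 86.
Observation 68.8 falls in the class 120 – <130.
L = 120, CF = 51, f = 20, h = 10.
P80 = 120 + ((68.8 − 51)/20)·10 = 120 + 8.9 = 128.9.

128.90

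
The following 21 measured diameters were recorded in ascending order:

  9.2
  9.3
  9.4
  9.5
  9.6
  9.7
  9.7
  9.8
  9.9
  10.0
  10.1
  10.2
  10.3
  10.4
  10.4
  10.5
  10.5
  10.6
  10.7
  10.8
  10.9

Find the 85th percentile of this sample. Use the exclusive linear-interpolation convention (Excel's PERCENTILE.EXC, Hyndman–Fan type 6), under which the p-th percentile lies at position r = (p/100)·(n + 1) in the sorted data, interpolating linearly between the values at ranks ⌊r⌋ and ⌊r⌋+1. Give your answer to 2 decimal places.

n = 21.
r = (85/100)·(21 + 1) = 18.7.
Rank 18 is 10.6 and rank 19 is 10.7.
Interpolate: 10.6 + 0.7·(10.7 − 10.6) = 10.6 + 0.7·0.1 = 10.67.

10.67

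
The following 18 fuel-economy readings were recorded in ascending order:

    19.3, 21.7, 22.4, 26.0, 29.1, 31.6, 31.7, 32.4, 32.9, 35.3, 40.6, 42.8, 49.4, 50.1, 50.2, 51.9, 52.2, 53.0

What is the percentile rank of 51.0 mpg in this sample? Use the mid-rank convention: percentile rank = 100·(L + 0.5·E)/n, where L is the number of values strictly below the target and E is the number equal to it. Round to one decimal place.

Count below 51.0: L = 15; count equal: E = 0; n = 18.
Percentile rank = 100·(15 + 0.5·0)/18 = 100·15/18 = 83.33.

83.3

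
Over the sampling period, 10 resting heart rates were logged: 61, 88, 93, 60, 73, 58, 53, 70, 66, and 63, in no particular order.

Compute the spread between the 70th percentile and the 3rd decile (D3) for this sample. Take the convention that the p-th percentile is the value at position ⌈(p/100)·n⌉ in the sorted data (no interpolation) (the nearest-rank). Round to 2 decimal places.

10.00

Sorted: 53, 58, 60, 61, 63, 66, 70, 73, 88, 93.
n = 10.
P30: rank ⌈30/100·10⌉ = 3 → 60.
P70: rank ⌈70/100·10⌉ = 7 → 70.
Difference: 70 − 60 = 10.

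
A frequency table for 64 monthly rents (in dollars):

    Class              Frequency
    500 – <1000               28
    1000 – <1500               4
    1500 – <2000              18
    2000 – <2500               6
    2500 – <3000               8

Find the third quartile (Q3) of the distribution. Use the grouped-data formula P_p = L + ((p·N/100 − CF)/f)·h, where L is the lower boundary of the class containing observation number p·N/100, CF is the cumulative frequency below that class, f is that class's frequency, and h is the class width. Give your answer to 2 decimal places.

N = 64; target position k = 75/100 · 64 = 48.
Cumulative frequencies: 28, 32, 50, 56, 64.
Observation 48 falls in the class 1500 – <2000.
L = 1500, CF = 32, f = 18, h = 500.
P75 = 1500 + ((48 − 32)/18)·500 = 1500 + 444.444 = 1944.44.

1944.44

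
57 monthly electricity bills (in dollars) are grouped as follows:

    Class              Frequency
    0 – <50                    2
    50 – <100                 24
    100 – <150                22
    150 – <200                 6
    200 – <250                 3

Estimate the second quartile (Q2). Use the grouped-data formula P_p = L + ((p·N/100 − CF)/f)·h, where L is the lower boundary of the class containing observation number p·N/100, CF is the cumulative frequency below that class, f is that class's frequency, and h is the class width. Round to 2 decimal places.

105.68

N = 57; target position k = 50/100 · 57 = 28.5.
Cumulative frequencies: 2, 26, 48, 54, 57.
Observation 28.5 falls in the class 100 – <150.
L = 100, CF = 26, f = 22, h = 50.
P50 = 100 + ((28.5 − 26)/22)·50 = 100 + 5.68182 = 105.682.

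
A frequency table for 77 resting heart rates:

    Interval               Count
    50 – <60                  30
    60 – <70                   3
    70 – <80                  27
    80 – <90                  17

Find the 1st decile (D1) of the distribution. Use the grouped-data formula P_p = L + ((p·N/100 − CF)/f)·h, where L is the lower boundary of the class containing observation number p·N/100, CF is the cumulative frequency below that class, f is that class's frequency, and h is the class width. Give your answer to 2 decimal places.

52.57

N = 77; target position k = 10/100 · 77 = 7.7.
Cumulative frequencies: 30, 33, 60, 77.
Observation 7.7 falls in the class 50 – <60.
L = 50, CF = 0, f = 30, h = 10.
P10 = 50 + ((7.7 − 0)/30)·10 = 50 + 2.56667 = 52.5667.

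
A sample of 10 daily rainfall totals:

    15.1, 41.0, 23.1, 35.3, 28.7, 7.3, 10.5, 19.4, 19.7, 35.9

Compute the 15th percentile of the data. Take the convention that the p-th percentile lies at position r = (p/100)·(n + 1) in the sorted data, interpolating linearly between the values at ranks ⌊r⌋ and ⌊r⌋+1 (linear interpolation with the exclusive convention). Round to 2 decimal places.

9.38

Sorted: 7.3, 10.5, 15.1, 19.4, 19.7, 23.1, 28.7, 35.3, 35.9, 41.0.
n = 10.
r = (15/100)·(10 + 1) = 1.65.
Rank 1 is 7.3 and rank 2 is 10.5.
Interpolate: 7.3 + 0.65·(10.5 − 7.3) = 7.3 + 0.65·3.2 = 9.38.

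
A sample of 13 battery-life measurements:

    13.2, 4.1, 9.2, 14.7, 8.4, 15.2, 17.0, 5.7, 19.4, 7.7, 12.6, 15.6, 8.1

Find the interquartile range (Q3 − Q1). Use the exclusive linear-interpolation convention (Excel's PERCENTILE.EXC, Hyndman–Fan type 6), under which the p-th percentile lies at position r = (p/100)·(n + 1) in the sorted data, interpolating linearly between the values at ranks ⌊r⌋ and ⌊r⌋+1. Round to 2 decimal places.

7.50

Sorted: 4.1, 5.7, 7.7, 8.1, 8.4, 9.2, 12.6, 13.2, 14.7, 15.2, 15.6, 17.0, 19.4.
n = 13.
P25: r = 3.5; ranks 3–4 are 7.7, 8.1; interpolating gives 7.9.
P75: r = 10.5; ranks 10–11 are 15.2, 15.6; interpolating gives 15.4.
Difference: 15.4 − 7.9 = 7.5.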